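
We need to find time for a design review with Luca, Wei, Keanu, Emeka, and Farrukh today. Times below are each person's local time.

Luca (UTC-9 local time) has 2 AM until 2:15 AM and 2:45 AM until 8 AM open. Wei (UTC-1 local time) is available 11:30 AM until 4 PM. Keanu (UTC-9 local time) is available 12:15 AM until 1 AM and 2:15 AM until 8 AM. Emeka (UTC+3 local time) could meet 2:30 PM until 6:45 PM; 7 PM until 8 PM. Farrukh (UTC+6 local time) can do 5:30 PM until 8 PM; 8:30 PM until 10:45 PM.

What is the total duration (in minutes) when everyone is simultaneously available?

210

Luca in UTC: 11:00-11:15, 11:45-17:00 (add 9h to convert from UTC-9).
Wei in UTC: 12:30-17:00 (add 1h to convert from UTC-1).
Keanu in UTC: 09:15-10:00, 11:15-17:00 (add 9h to convert from UTC-9).
Emeka in UTC: 11:30-15:45, 16:00-17:00 (subtract 3h to convert from UTC+3).
Farrukh in UTC: 11:30-14:00, 14:30-16:45 (subtract 6h to convert from UTC+6).
Luca ∩ Wei: 12:30-17:00.
Luca ∩ Wei ∩ Keanu: 12:30-17:00.
Luca ∩ Wei ∩ Keanu ∩ Emeka: 12:30-15:45, 16:00-17:00.
Luca ∩ Wei ∩ Keanu ∩ Emeka ∩ Farrukh: 12:30-14:00, 14:30-15:45, 16:00-16:45.
Summing the common windows: 90 + 75 + 45 = 210 minutes.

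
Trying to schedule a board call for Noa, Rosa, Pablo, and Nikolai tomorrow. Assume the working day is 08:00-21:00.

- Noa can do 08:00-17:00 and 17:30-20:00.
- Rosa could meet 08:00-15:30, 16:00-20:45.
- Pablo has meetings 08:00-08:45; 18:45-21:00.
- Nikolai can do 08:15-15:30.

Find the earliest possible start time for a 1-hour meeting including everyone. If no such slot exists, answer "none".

Noa free: 08:00-17:00, 17:30-20:00.
Rosa free: 08:00-15:30, 16:00-20:45.
Pablo free: 08:45-18:45 (invert busy blocks within the working day).
Nikolai free: 08:15-15:30.
Noa ∩ Rosa: 08:00-15:30, 16:00-17:00, 17:30-20:00.
Noa ∩ Rosa ∩ Pablo: 08:45-15:30, 16:00-17:00, 17:30-18:45.
Noa ∩ Rosa ∩ Pablo ∩ Nikolai: 08:45-15:30.
The first common window of at least 60 minutes is 08:45-15:30, so the earliest start is 08:45.

08:45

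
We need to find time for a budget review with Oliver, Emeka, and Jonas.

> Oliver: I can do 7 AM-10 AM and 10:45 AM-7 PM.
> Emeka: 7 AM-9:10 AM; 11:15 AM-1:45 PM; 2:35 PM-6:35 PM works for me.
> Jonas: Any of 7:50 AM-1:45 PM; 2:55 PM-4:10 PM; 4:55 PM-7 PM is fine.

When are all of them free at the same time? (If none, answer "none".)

Oliver ∩ Emeka: 07:00-09:10, 11:15-13:45, 14:35-18:35.
Oliver ∩ Emeka ∩ Jonas: 07:50-09:10, 11:15-13:45, 14:55-16:10, 16:55-18:35.

07:50-09:10, 11:15-13:45, 14:55-16:10, 16:55-18:35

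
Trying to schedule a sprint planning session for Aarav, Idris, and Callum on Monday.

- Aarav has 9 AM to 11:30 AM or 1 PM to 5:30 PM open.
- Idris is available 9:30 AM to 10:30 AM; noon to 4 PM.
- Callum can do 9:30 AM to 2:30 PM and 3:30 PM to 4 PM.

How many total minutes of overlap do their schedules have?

Aarav ∩ Idris: 09:30-10:30, 13:00-16:00.
Aarav ∩ Idris ∩ Callum: 09:30-10:30, 13:00-14:30, 15:30-16:00.
Summing the common windows: 60 + 90 + 30 = 180 minutes.

180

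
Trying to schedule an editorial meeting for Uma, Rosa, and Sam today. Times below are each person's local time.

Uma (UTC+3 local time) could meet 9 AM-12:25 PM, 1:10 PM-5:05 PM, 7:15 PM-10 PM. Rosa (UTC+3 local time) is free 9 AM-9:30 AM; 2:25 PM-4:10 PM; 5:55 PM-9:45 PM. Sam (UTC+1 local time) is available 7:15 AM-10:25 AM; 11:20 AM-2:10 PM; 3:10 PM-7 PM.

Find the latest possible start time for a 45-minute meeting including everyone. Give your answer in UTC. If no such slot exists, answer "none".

Uma in UTC: 06:00-09:25, 10:10-14:05, 16:15-19:00 (subtract 3h to convert from UTC+3).
Rosa in UTC: 06:00-06:30, 11:25-13:10, 14:55-18:45 (subtract 3h to convert from UTC+3).
Sam in UTC: 06:15-09:25, 10:20-13:10, 14:10-18:00 (subtract 1h to convert from UTC+1).
Uma ∩ Rosa: 06:00-06:30, 11:25-13:10, 16:15-18:45.
Uma ∩ Rosa ∩ Sam: 06:15-06:30, 11:25-13:10, 16:15-18:00.
The last common window of at least 45 minutes is 16:15-18:00; a 45-minute meeting can start as late as 17:15 and still end by 18:00.

17:15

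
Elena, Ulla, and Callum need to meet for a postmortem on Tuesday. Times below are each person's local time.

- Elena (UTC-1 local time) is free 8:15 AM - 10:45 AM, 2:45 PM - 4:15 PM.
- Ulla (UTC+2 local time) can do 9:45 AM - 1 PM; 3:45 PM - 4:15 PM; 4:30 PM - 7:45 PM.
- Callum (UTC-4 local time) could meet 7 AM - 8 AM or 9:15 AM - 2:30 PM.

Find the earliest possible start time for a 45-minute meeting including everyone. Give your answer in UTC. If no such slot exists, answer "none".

15:45

Elena in UTC: 09:15-11:45, 15:45-17:15 (add 1h to convert from UTC-1).
Ulla in UTC: 07:45-11:00, 13:45-14:15, 14:30-17:45 (subtract 2h to convert from UTC+2).
Callum in UTC: 11:00-12:00, 13:15-18:30 (add 4h to convert from UTC-4).
Elena ∩ Ulla: 09:15-11:00, 15:45-17:15.
Elena ∩ Ulla ∩ Callum: 15:45-17:15.
The first common window of at least 45 minutes is 15:45-17:15, so the earliest start is 15:45.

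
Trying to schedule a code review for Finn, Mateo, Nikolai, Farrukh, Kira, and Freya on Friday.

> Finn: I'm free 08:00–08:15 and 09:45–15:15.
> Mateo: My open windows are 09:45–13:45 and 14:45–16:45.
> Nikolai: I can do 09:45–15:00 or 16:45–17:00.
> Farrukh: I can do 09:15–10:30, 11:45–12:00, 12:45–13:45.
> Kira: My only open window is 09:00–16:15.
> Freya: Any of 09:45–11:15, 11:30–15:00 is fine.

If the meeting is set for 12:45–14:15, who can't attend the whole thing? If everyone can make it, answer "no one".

Finn: free for 12:45-14:15. Mateo: not fully free for 12:45-14:15. Nikolai: free for 12:45-14:15. Farrukh: not fully free for 12:45-14:15. Kira: free for 12:45-14:15. Freya: free for 12:45-14:15.

Farrukh, Mateo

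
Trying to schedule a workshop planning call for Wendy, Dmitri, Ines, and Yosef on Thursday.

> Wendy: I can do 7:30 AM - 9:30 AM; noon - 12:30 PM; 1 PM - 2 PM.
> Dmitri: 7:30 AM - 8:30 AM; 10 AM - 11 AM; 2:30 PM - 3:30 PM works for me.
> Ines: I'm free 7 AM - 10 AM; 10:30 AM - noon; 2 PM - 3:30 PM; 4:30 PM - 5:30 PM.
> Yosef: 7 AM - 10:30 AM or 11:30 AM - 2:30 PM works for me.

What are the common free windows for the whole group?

Wendy ∩ Dmitri: 07:30-08:30.
Wendy ∩ Dmitri ∩ Ines: 07:30-08:30.
Wendy ∩ Dmitri ∩ Ines ∩ Yosef: 07:30-08:30.
Those are the intersection windows.

07:30-08:30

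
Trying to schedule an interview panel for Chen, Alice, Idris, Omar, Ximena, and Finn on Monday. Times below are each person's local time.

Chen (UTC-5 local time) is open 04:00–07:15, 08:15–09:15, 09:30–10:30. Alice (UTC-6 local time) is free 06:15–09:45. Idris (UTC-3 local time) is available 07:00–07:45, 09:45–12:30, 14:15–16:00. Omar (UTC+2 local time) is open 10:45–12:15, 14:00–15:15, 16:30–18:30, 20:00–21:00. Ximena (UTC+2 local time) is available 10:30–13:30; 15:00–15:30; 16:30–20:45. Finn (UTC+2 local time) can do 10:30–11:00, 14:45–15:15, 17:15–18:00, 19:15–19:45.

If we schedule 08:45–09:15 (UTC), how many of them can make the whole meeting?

2

Chen in UTC: 09:00-12:15, 13:15-14:15, 14:30-15:30 (add 5h to convert from UTC-5).
Alice in UTC: 12:15-15:45 (add 6h to convert from UTC-6).
Idris in UTC: 10:00-10:45, 12:45-15:30, 17:15-19:00 (add 3h to convert from UTC-3).
Omar in UTC: 08:45-10:15, 12:00-13:15, 14:30-16:30, 18:00-19:00 (subtract 2h to convert from UTC+2).
Ximena in UTC: 08:30-11:30, 13:00-13:30, 14:30-18:45 (subtract 2h to convert from UTC+2).
Finn in UTC: 08:30-09:00, 12:45-13:15, 15:15-16:00, 17:15-17:45 (subtract 2h to convert from UTC+2).
Omar and Ximena can make the full 08:45-09:15 slot — that's 2.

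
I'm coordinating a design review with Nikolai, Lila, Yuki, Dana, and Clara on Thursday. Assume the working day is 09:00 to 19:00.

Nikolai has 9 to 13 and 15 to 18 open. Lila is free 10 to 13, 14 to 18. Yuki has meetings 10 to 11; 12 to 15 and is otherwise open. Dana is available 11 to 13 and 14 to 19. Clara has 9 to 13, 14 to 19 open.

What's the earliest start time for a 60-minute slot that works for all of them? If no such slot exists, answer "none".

Nikolai free: 09:00-13:00, 15:00-18:00.
Lila free: 10:00-13:00, 14:00-18:00.
Yuki free: 09:00-10:00, 11:00-12:00, 15:00-19:00 (invert busy blocks within the working day).
Dana free: 11:00-13:00, 14:00-19:00.
Clara free: 09:00-13:00, 14:00-19:00.
Nikolai ∩ Lila: 10:00-13:00, 15:00-18:00.
Nikolai ∩ Lila ∩ Yuki: 11:00-12:00, 15:00-18:00.
Nikolai ∩ Lila ∩ Yuki ∩ Dana: 11:00-12:00, 15:00-18:00.
Nikolai ∩ Lila ∩ Yuki ∩ Dana ∩ Clara: 11:00-12:00, 15:00-18:00.
The first common window of at least 60 minutes is 11:00-12:00, so the earliest start is 11:00.

11:00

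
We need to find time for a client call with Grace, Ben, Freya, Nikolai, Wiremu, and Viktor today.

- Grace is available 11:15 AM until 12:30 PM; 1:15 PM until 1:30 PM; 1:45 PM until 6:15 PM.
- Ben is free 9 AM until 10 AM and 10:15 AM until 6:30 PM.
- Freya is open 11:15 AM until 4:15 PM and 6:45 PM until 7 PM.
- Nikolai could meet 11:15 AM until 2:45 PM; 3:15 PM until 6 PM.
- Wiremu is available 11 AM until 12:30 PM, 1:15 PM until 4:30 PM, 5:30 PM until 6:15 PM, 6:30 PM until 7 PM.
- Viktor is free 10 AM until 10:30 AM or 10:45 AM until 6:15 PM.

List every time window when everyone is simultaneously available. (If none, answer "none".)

11:15-12:30, 13:15-13:30, 13:45-14:45, 15:15-16:15

Grace ∩ Ben: 11:15-12:30, 13:15-13:30, 13:45-18:15.
Grace ∩ Ben ∩ Freya: 11:15-12:30, 13:15-13:30, 13:45-16:15.
Grace ∩ Ben ∩ Freya ∩ Nikolai: 11:15-12:30, 13:15-13:30, 13:45-14:45, 15:15-16:15.
Grace ∩ Ben ∩ Freya ∩ Nikolai ∩ Wiremu: 11:15-12:30, 13:15-13:30, 13:45-14:45, 15:15-16:15.
Grace ∩ Ben ∩ Freya ∩ Nikolai ∩ Wiremu ∩ Viktor: 11:15-12:30, 13:15-13:30, 13:45-14:45, 15:15-16:15.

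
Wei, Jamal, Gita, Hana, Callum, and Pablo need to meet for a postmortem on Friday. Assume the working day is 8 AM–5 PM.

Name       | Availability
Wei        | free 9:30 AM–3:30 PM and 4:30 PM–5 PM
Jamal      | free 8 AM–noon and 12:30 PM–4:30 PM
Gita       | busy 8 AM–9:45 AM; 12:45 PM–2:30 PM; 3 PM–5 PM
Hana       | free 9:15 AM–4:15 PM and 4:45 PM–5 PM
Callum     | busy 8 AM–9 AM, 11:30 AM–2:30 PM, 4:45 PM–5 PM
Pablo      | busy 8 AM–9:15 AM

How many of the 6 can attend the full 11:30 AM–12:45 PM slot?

4

Wei free: 09:30-15:30, 16:30-17:00.
Jamal free: 08:00-12:00, 12:30-16:30.
Gita free: 09:45-12:45, 14:30-15:00 (invert busy blocks within the working day).
Hana free: 09:15-16:15, 16:45-17:00.
Callum free: 09:00-11:30, 14:30-16:45 (invert busy blocks within the working day).
Pablo free: 09:15-17:00 (invert busy blocks within the working day).
Wei, Gita, Hana, and Pablo can make the full 11:30-12:45 slot — that's 4.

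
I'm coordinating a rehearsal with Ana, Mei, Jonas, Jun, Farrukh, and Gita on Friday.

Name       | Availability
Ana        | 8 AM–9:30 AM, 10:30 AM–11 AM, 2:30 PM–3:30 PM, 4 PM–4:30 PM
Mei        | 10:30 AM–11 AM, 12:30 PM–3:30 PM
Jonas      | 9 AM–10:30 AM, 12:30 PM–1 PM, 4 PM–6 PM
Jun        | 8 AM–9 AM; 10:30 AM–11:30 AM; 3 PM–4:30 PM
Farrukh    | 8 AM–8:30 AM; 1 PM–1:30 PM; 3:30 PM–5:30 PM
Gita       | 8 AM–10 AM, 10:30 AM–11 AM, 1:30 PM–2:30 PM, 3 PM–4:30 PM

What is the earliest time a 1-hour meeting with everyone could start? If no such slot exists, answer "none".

none

Ana ∩ Mei: 10:30-11:00, 14:30-15:30.
Ana ∩ Mei ∩ Jonas: ∅.
Ana ∩ Mei ∩ Jonas ∩ Jun: ∅.
Ana ∩ Mei ∩ Jonas ∩ Jun ∩ Farrukh: ∅.
Ana ∩ Mei ∩ Jonas ∩ Jun ∩ Farrukh ∩ Gita: ∅.
There is no time when everyone is free.
No common window is at least 60 minutes long.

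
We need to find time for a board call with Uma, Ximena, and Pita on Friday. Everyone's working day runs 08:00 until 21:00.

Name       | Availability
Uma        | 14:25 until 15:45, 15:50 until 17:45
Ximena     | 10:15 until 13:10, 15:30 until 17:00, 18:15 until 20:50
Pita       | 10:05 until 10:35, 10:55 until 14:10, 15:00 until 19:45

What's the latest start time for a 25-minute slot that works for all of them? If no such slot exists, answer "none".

16:35

Uma ∩ Ximena: 15:30-15:45, 15:50-17:00.
Uma ∩ Ximena ∩ Pita: 15:30-15:45, 15:50-17:00.
The last common window of at least 25 minutes is 15:50-17:00; a 25-minute meeting can start as late as 16:35 and still end by 17:00.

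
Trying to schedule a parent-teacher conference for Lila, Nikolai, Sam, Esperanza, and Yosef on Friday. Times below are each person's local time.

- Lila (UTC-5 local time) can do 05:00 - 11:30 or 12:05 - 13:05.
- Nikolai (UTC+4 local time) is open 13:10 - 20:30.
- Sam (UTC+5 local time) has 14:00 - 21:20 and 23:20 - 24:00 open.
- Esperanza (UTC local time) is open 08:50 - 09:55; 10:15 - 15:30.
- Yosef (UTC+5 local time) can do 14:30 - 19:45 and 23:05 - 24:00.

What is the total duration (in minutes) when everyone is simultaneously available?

270

Lila in UTC: 10:00-16:30, 17:05-18:05 (add 5h to convert from UTC-5).
Nikolai in UTC: 09:10-16:30 (subtract 4h to convert from UTC+4).
Sam in UTC: 09:00-16:20, 18:20-19:00 (subtract 5h to convert from UTC+5).
Esperanza in UTC: 08:50-09:55, 10:15-15:30.
Yosef in UTC: 09:30-14:45, 18:05-19:00 (subtract 5h to convert from UTC+5).
Lila ∩ Nikolai: 10:00-16:30.
Lila ∩ Nikolai ∩ Sam: 10:00-16:20.
Lila ∩ Nikolai ∩ Sam ∩ Esperanza: 10:15-15:30.
Lila ∩ Nikolai ∩ Sam ∩ Esperanza ∩ Yosef: 10:15-14:45.
So the common availability across everyone is 10:15-14:45.
That's a single block of 270 minutes.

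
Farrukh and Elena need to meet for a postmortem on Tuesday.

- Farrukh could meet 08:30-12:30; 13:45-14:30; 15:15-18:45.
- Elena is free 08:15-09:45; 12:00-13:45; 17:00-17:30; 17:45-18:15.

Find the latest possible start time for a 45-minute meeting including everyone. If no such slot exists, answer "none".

Farrukh ∩ Elena: 08:30-09:45, 12:00-12:30, 17:00-17:30, 17:45-18:15.
The last common window of at least 45 minutes is 08:30-09:45; a 45-minute meeting can start as late as 09:00 and still end by 09:45.

09:00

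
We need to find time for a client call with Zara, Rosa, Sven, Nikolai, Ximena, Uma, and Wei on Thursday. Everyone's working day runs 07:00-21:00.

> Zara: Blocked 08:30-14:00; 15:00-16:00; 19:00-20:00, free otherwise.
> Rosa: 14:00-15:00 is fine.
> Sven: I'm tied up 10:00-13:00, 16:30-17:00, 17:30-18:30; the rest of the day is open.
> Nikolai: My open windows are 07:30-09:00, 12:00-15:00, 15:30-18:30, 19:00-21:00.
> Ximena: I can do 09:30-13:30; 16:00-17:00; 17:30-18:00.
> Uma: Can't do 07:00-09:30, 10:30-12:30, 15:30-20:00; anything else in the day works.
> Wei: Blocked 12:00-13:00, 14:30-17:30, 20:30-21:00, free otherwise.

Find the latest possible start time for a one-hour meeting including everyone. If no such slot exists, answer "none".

Zara free: 07:00-08:30, 14:00-15:00, 16:00-19:00, 20:00-21:00 (invert busy blocks within the working day).
Rosa free: 14:00-15:00.
Sven free: 07:00-10:00, 13:00-16:30, 17:00-17:30, 18:30-21:00 (invert busy blocks within the working day).
Nikolai free: 07:30-09:00, 12:00-15:00, 15:30-18:30, 19:00-21:00.
Ximena free: 09:30-13:30, 16:00-17:00, 17:30-18:00.
Uma free: 09:30-10:30, 12:30-15:30, 20:00-21:00 (invert busy blocks within the working day).
Wei free: 07:00-12:00, 13:00-14:30, 17:30-20:30 (invert busy blocks within the working day).
Zara ∩ Rosa: 14:00-15:00.
Zara ∩ Rosa ∩ Sven: 14:00-15:00.
Zara ∩ Rosa ∩ Sven ∩ Nikolai: 14:00-15:00.
Zara ∩ Rosa ∩ Sven ∩ Nikolai ∩ Ximena: ∅.
Zara ∩ Rosa ∩ Sven ∩ Nikolai ∩ Ximena ∩ Uma: ∅.
Zara ∩ Rosa ∩ Sven ∩ Nikolai ∩ Ximena ∩ Uma ∩ Wei: ∅.
There is no time when everyone is free.
No common window is at least 60 minutes long.

none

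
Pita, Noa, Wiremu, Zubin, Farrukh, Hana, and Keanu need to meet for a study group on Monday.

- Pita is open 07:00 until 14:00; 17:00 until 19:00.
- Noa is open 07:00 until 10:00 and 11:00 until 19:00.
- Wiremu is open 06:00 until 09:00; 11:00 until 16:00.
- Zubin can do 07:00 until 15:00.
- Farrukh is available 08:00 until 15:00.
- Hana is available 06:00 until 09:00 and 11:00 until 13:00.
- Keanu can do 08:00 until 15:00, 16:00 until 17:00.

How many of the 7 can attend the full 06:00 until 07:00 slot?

Wiremu and Hana can make the full 06:00-07:00 slot — that's 2.

2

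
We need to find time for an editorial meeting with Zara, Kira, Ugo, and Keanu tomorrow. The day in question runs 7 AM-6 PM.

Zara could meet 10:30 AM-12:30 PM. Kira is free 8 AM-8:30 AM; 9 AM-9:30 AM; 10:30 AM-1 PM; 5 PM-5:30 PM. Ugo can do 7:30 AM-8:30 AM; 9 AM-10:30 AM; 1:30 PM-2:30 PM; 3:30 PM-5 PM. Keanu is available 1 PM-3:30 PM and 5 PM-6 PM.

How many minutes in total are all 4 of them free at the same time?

0

Zara ∩ Kira: 10:30-12:30.
Zara ∩ Kira ∩ Ugo: ∅.
Zara ∩ Kira ∩ Ugo ∩ Keanu: ∅.
There is no time when everyone is free.
There is no common window, so the total is 0 minutes.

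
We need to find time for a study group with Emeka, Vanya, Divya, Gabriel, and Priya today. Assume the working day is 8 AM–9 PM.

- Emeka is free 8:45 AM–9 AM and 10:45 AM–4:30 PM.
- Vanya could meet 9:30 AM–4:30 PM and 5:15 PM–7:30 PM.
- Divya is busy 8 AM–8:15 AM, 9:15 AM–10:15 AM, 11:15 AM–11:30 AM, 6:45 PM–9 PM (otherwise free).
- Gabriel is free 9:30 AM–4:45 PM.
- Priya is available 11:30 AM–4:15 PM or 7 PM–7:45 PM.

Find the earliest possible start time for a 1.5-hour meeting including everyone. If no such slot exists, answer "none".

Emeka free: 08:45-09:00, 10:45-16:30.
Vanya free: 09:30-16:30, 17:15-19:30.
Divya free: 08:15-09:15, 10:15-11:15, 11:30-18:45 (invert busy blocks within the working day).
Gabriel free: 09:30-16:45.
Priya free: 11:30-16:15, 19:00-19:45.
Emeka ∩ Vanya: 10:45-16:30.
Emeka ∩ Vanya ∩ Divya: 10:45-11:15, 11:30-16:30.
Emeka ∩ Vanya ∩ Divya ∩ Gabriel: 10:45-11:15, 11:30-16:30.
Emeka ∩ Vanya ∩ Divya ∩ Gabriel ∩ Priya: 11:30-16:15.
The first common window of at least 90 minutes is 11:30-16:15, so the earliest start is 11:30.

11:30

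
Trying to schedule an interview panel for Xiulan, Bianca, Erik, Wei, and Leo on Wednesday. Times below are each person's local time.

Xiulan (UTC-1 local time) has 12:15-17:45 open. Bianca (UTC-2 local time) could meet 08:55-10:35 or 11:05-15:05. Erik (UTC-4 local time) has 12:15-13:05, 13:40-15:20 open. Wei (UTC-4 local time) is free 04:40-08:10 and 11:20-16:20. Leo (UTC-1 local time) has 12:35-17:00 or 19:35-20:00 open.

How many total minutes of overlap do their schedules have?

50

Xiulan in UTC: 13:15-18:45 (add 1h to convert from UTC-1).
Bianca in UTC: 10:55-12:35, 13:05-17:05 (add 2h to convert from UTC-2).
Erik in UTC: 16:15-17:05, 17:40-19:20 (add 4h to convert from UTC-4).
Wei in UTC: 08:40-12:10, 15:20-20:20 (add 4h to convert from UTC-4).
Leo in UTC: 13:35-18:00, 20:35-21:00 (add 1h to convert from UTC-1).
Xiulan ∩ Bianca: 13:15-17:05.
Xiulan ∩ Bianca ∩ Erik: 16:15-17:05.
Xiulan ∩ Bianca ∩ Erik ∩ Wei: 16:15-17:05.
Xiulan ∩ Bianca ∩ Erik ∩ Wei ∩ Leo: 16:15-17:05.
That's a single block of 50 minutes.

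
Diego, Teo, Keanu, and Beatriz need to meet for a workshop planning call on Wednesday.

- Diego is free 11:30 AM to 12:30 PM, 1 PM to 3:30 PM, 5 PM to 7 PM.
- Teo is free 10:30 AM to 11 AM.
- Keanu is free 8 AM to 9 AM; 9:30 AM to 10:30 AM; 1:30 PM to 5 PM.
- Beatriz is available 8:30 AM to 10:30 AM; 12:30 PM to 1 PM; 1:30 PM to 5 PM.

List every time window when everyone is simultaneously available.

Diego ∩ Teo: ∅.
Diego ∩ Teo ∩ Keanu: ∅.
Diego ∩ Teo ∩ Keanu ∩ Beatriz: ∅.
There is no time when everyone is free.

none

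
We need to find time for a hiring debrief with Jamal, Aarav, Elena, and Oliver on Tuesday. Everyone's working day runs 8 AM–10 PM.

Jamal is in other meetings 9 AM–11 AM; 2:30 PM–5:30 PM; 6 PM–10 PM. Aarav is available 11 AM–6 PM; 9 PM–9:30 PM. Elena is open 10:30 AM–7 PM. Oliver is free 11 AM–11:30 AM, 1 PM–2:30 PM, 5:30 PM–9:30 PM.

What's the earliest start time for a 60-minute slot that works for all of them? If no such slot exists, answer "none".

Jamal free: 08:00-09:00, 11:00-14:30, 17:30-18:00 (invert busy blocks within the working day).
Aarav free: 11:00-18:00, 21:00-21:30.
Elena free: 10:30-19:00.
Oliver free: 11:00-11:30, 13:00-14:30, 17:30-21:30.
Jamal ∩ Aarav: 11:00-14:30, 17:30-18:00.
Jamal ∩ Aarav ∩ Elena: 11:00-14:30, 17:30-18:00.
Jamal ∩ Aarav ∩ Elena ∩ Oliver: 11:00-11:30, 13:00-14:30, 17:30-18:00.
So the common availability across everyone is 11:00-11:30, 13:00-14:30, 17:30-18:00.
The first common window of at least 60 minutes is 13:00-14:30, so the earliest start is 13:00.

13:00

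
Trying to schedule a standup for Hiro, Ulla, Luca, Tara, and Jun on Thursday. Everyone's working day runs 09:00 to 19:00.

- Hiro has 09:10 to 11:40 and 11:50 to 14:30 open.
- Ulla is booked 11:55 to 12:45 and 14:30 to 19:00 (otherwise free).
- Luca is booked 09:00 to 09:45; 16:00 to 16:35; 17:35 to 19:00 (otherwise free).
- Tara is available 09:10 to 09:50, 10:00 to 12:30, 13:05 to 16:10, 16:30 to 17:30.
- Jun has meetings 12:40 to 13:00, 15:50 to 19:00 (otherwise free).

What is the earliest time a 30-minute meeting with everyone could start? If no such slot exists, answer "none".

Hiro free: 09:10-11:40, 11:50-14:30.
Ulla free: 09:00-11:55, 12:45-14:30 (invert busy blocks within the working day).
Luca free: 09:45-16:00, 16:35-17:35 (invert busy blocks within the working day).
Tara free: 09:10-09:50, 10:00-12:30, 13:05-16:10, 16:30-17:30.
Jun free: 09:00-12:40, 13:00-15:50 (invert busy blocks within the working day).
Hiro ∩ Ulla: 09:10-11:40, 11:50-11:55, 12:45-14:30.
Hiro ∩ Ulla ∩ Luca: 09:45-11:40, 11:50-11:55, 12:45-14:30.
Hiro ∩ Ulla ∩ Luca ∩ Tara: 09:45-09:50, 10:00-11:40, 11:50-11:55, 13:05-14:30.
Hiro ∩ Ulla ∩ Luca ∩ Tara ∩ Jun: 09:45-09:50, 10:00-11:40, 11:50-11:55, 13:05-14:30.
The first common window of at least 30 minutes is 10:00-11:40, so the earliest start is 10:00.

10:00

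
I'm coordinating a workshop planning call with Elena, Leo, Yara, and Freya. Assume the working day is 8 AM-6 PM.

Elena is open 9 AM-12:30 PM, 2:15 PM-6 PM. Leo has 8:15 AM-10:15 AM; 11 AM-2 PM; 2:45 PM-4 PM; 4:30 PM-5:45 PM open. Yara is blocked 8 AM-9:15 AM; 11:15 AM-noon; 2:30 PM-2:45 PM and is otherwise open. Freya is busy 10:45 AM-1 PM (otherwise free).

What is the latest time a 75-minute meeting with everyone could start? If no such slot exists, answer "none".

16:30

Elena free: 09:00-12:30, 14:15-18:00.
Leo free: 08:15-10:15, 11:00-14:00, 14:45-16:00, 16:30-17:45.
Yara free: 09:15-11:15, 12:00-14:30, 14:45-18:00 (invert busy blocks within the working day).
Freya free: 08:00-10:45, 13:00-18:00 (invert busy blocks within the working day).
Elena ∩ Leo: 09:00-10:15, 11:00-12:30, 14:45-16:00, 16:30-17:45.
Elena ∩ Leo ∩ Yara: 09:15-10:15, 11:00-11:15, 12:00-12:30, 14:45-16:00, 16:30-17:45.
Elena ∩ Leo ∩ Yara ∩ Freya: 09:15-10:15, 14:45-16:00, 16:30-17:45.
The last common window of at least 75 minutes is 16:30-17:45; a 75-minute meeting can start as late as 16:30 and still end by 17:45.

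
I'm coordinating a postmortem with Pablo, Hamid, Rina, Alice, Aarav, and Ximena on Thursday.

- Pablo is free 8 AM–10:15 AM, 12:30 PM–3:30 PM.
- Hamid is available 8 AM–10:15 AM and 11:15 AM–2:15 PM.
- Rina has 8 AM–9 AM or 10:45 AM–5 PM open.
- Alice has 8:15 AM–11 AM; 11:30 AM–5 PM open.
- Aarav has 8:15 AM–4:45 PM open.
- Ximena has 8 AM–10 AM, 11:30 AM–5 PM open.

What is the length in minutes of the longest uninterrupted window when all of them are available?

Pablo ∩ Hamid: 08:00-10:15, 12:30-14:15.
Pablo ∩ Hamid ∩ Rina: 08:00-09:00, 12:30-14:15.
Pablo ∩ Hamid ∩ Rina ∩ Alice: 08:15-09:00, 12:30-14:15.
Pablo ∩ Hamid ∩ Rina ∩ Alice ∩ Aarav: 08:15-09:00, 12:30-14:15.
Pablo ∩ Hamid ∩ Rina ∩ Alice ∩ Aarav ∩ Ximena: 08:15-09:00, 12:30-14:15.
Those are the intersection windows.
The longest is 12:30-14:15 at 105 minutes.

105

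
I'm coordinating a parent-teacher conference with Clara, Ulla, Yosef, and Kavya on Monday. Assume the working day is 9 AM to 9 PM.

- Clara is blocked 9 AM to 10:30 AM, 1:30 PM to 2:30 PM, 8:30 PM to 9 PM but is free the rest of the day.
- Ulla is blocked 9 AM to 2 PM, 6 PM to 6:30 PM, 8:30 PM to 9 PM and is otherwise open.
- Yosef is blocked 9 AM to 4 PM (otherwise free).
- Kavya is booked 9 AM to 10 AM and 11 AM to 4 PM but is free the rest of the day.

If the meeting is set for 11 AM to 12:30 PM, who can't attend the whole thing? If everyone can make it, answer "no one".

Clara free: 10:30-13:30, 14:30-20:30 (invert busy blocks within the working day).
Ulla free: 14:00-18:00, 18:30-20:30 (invert busy blocks within the working day).
Yosef free: 16:00-21:00 (invert busy blocks within the working day).
Kavya free: 10:00-11:00, 16:00-21:00 (invert busy blocks within the working day).
Clara: free for 11:00-12:30. Ulla: not fully free for 11:00-12:30. Yosef: not fully free for 11:00-12:30. Kavya: not fully free for 11:00-12:30.

Kavya, Ulla, Yosef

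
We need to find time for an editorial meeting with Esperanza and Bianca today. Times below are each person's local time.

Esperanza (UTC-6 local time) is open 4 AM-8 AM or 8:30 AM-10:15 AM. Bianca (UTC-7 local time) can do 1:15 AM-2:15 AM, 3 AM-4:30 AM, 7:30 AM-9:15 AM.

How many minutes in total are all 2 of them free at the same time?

Esperanza in UTC: 10:00-14:00, 14:30-16:15 (add 6h to convert from UTC-6).
Bianca in UTC: 08:15-09:15, 10:00-11:30, 14:30-16:15 (add 7h to convert from UTC-7).
Esperanza ∩ Bianca: 10:00-11:30, 14:30-16:15.
Those are the intersection windows.
Summing the common windows: 90 + 105 = 195 minutes.

195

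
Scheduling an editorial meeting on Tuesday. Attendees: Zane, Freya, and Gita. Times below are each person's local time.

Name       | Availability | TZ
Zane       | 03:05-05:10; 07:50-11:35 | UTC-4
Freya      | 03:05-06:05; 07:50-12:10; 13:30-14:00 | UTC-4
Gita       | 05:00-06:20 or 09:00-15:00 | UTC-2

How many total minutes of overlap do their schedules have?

Zane in UTC: 07:05-09:10, 11:50-15:35 (add 4h to convert from UTC-4).
Freya in UTC: 07:05-10:05, 11:50-16:10, 17:30-18:00 (add 4h to convert from UTC-4).
Gita in UTC: 07:00-08:20, 11:00-17:00 (add 2h to convert from UTC-2).
Zane ∩ Freya: 07:05-09:10, 11:50-15:35.
Zane ∩ Freya ∩ Gita: 07:05-08:20, 11:50-15:35.
Summing the common windows: 75 + 225 = 300 minutes.

300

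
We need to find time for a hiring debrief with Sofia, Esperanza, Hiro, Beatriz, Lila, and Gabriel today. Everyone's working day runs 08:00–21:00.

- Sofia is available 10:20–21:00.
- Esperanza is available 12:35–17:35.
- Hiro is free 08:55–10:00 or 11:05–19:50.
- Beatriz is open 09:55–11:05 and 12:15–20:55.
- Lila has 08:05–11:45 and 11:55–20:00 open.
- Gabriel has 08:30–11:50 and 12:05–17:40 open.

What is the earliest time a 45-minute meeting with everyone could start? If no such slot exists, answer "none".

Sofia ∩ Esperanza: 12:35-17:35.
Sofia ∩ Esperanza ∩ Hiro: 12:35-17:35.
Sofia ∩ Esperanza ∩ Hiro ∩ Beatriz: 12:35-17:35.
Sofia ∩ Esperanza ∩ Hiro ∩ Beatriz ∩ Lila: 12:35-17:35.
Sofia ∩ Esperanza ∩ Hiro ∩ Beatriz ∩ Lila ∩ Gabriel: 12:35-17:35.
Those are the intersection windows.
The first common window of at least 45 minutes is 12:35-17:35, so the earliest start is 12:35.

12:35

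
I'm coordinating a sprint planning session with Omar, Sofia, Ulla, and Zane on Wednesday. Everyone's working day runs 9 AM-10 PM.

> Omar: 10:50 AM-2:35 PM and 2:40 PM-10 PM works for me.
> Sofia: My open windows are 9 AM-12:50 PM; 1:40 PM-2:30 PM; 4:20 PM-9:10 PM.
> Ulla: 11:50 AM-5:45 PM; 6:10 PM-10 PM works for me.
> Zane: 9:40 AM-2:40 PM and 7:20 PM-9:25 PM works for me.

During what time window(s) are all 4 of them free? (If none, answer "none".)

Omar ∩ Sofia: 10:50-12:50, 13:40-14:30, 16:20-21:10.
Omar ∩ Sofia ∩ Ulla: 11:50-12:50, 13:40-14:30, 16:20-17:45, 18:10-21:10.
Omar ∩ Sofia ∩ Ulla ∩ Zane: 11:50-12:50, 13:40-14:30, 19:20-21:10.
Those are the intersection windows.

11:50-12:50, 13:40-14:30, 19:20-21:10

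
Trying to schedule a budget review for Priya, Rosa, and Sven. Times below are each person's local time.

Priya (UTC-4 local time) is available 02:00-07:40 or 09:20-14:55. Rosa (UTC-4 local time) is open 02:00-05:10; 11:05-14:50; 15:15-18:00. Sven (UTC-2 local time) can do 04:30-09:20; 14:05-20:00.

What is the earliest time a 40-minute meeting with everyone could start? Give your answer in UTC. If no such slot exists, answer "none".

06:30

Priya in UTC: 06:00-11:40, 13:20-18:55 (add 4h to convert from UTC-4).
Rosa in UTC: 06:00-09:10, 15:05-18:50, 19:15-22:00 (add 4h to convert from UTC-4).
Sven in UTC: 06:30-11:20, 16:05-22:00 (add 2h to convert from UTC-2).
Priya ∩ Rosa: 06:00-09:10, 15:05-18:50.
Priya ∩ Rosa ∩ Sven: 06:30-09:10, 16:05-18:50.
So the common availability across everyone is 06:30-09:10, 16:05-18:50.
The first common window of at least 40 minutes is 06:30-09:10, so the earliest start is 06:30.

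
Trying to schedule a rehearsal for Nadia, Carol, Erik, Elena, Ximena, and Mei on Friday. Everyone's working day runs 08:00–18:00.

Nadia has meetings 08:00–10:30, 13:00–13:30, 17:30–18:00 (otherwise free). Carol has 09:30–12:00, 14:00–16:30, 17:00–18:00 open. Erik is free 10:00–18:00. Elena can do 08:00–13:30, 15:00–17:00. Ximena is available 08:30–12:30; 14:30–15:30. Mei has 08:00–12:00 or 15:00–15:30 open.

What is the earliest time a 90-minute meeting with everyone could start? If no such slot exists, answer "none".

Nadia free: 10:30-13:00, 13:30-17:30 (invert busy blocks within the working day).
Carol free: 09:30-12:00, 14:00-16:30, 17:00-18:00.
Erik free: 10:00-18:00.
Elena free: 08:00-13:30, 15:00-17:00.
Ximena free: 08:30-12:30, 14:30-15:30.
Mei free: 08:00-12:00, 15:00-15:30.
Nadia ∩ Carol: 10:30-12:00, 14:00-16:30, 17:00-17:30.
Nadia ∩ Carol ∩ Erik: 10:30-12:00, 14:00-16:30, 17:00-17:30.
Nadia ∩ Carol ∩ Erik ∩ Elena: 10:30-12:00, 15:00-16:30.
Nadia ∩ Carol ∩ Erik ∩ Elena ∩ Ximena: 10:30-12:00, 15:00-15:30.
Nadia ∩ Carol ∩ Erik ∩ Elena ∩ Ximena ∩ Mei: 10:30-12:00, 15:00-15:30.
Those are the intersection windows.
The first common window of at least 90 minutes is 10:30-12:00, so the earliest start is 10:30.

10:30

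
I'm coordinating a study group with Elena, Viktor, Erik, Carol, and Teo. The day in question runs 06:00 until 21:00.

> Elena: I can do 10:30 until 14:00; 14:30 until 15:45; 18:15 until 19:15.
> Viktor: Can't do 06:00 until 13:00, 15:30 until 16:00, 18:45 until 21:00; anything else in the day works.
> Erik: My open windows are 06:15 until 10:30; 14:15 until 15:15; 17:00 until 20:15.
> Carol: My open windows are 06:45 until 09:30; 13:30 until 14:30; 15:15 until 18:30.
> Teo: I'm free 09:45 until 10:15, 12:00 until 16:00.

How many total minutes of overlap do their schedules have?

0

Elena free: 10:30-14:00, 14:30-15:45, 18:15-19:15.
Viktor free: 13:00-15:30, 16:00-18:45 (invert busy blocks within the working day).
Erik free: 06:15-10:30, 14:15-15:15, 17:00-20:15.
Carol free: 06:45-09:30, 13:30-14:30, 15:15-18:30.
Teo free: 09:45-10:15, 12:00-16:00.
Elena ∩ Viktor: 13:00-14:00, 14:30-15:30, 18:15-18:45.
Elena ∩ Viktor ∩ Erik: 14:30-15:15, 18:15-18:45.
Elena ∩ Viktor ∩ Erik ∩ Carol: 18:15-18:30.
Elena ∩ Viktor ∩ Erik ∩ Carol ∩ Teo: ∅.
There is no time when everyone is free.
There is no common window, so the total is 0 minutes.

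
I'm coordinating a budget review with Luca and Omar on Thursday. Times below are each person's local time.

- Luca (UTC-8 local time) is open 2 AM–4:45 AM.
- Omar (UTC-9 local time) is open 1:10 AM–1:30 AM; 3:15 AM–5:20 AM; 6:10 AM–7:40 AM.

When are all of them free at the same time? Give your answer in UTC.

Luca in UTC: 10:00-12:45 (add 8h to convert from UTC-8).
Omar in UTC: 10:10-10:30, 12:15-14:20, 15:10-16:40 (add 9h to convert from UTC-9).
Luca ∩ Omar: 10:10-10:30, 12:15-12:45.

10:10-10:30, 12:15-12:45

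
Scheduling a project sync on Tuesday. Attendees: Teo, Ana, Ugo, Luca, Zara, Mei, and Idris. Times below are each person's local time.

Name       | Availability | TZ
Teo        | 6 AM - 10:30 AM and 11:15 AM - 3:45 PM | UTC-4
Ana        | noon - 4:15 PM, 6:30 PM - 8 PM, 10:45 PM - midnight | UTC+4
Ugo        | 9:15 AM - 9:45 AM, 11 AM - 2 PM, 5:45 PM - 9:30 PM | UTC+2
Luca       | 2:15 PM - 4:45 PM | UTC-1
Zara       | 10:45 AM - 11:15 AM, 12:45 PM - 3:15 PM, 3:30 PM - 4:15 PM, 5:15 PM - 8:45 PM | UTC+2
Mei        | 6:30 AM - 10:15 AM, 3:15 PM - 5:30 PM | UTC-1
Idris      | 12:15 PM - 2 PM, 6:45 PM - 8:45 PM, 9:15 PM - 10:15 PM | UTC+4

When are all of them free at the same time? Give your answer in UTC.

Teo in UTC: 10:00-14:30, 15:15-19:45 (add 4h to convert from UTC-4).
Ana in UTC: 08:00-12:15, 14:30-16:00, 18:45-20:00 (subtract 4h to convert from UTC+4).
Ugo in UTC: 07:15-07:45, 09:00-12:00, 15:45-19:30 (subtract 2h to convert from UTC+2).
Luca in UTC: 15:15-17:45 (add 1h to convert from UTC-1).
Zara in UTC: 08:45-09:15, 10:45-13:15, 13:30-14:15, 15:15-18:45 (subtract 2h to convert from UTC+2).
Mei in UTC: 07:30-11:15, 16:15-18:30 (add 1h to convert from UTC-1).
Idris in UTC: 08:15-10:00, 14:45-16:45, 17:15-18:15 (subtract 4h to convert from UTC+4).
Teo ∩ Ana: 10:00-12:15, 15:15-16:00, 18:45-19:45.
Teo ∩ Ana ∩ Ugo: 10:00-12:00, 15:45-16:00, 18:45-19:30.
Teo ∩ Ana ∩ Ugo ∩ Luca: 15:45-16:00.
Teo ∩ Ana ∩ Ugo ∩ Luca ∩ Zara: 15:45-16:00.
Teo ∩ Ana ∩ Ugo ∩ Luca ∩ Zara ∩ Mei: ∅.
Teo ∩ Ana ∩ Ugo ∩ Luca ∩ Zara ∩ Mei ∩ Idris: ∅.
There is no time when everyone is free.

none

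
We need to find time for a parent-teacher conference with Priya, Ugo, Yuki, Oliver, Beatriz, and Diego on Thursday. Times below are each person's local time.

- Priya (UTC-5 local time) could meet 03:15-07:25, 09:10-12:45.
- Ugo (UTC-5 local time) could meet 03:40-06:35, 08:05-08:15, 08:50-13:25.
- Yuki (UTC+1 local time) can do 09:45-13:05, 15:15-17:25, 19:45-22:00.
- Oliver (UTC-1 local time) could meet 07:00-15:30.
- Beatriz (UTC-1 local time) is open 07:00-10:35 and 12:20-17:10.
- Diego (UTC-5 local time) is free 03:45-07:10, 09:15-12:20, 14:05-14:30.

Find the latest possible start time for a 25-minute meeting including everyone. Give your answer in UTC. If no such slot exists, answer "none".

Priya in UTC: 08:15-12:25, 14:10-17:45 (add 5h to convert from UTC-5).
Ugo in UTC: 08:40-11:35, 13:05-13:15, 13:50-18:25 (add 5h to convert from UTC-5).
Yuki in UTC: 08:45-12:05, 14:15-16:25, 18:45-21:00 (subtract 1h to convert from UTC+1).
Oliver in UTC: 08:00-16:30 (add 1h to convert from UTC-1).
Beatriz in UTC: 08:00-11:35, 13:20-18:10 (add 1h to convert from UTC-1).
Diego in UTC: 08:45-12:10, 14:15-17:20, 19:05-19:30 (add 5h to convert from UTC-5).
Priya ∩ Ugo: 08:40-11:35, 14:10-17:45.
Priya ∩ Ugo ∩ Yuki: 08:45-11:35, 14:15-16:25.
Priya ∩ Ugo ∩ Yuki ∩ Oliver: 08:45-11:35, 14:15-16:25.
Priya ∩ Ugo ∩ Yuki ∩ Oliver ∩ Beatriz: 08:45-11:35, 14:15-16:25.
Priya ∩ Ugo ∩ Yuki ∩ Oliver ∩ Beatriz ∩ Diego: 08:45-11:35, 14:15-16:25.
The last common window of at least 25 minutes is 14:15-16:25; a 25-minute meeting can start as late as 16:00 and still end by 16:25.

16:00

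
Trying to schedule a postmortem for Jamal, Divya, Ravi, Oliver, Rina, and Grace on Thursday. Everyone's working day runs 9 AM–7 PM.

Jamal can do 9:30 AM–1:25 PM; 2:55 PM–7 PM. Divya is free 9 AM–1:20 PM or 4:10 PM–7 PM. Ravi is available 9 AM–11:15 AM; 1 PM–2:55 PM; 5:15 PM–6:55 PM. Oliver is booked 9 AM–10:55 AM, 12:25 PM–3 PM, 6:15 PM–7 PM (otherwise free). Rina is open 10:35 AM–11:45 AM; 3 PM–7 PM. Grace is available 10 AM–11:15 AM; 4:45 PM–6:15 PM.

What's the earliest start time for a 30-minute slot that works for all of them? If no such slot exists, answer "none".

17:15

Jamal free: 09:30-13:25, 14:55-19:00.
Divya free: 09:00-13:20, 16:10-19:00.
Ravi free: 09:00-11:15, 13:00-14:55, 17:15-18:55.
Oliver free: 10:55-12:25, 15:00-18:15 (invert busy blocks within the working day).
Rina free: 10:35-11:45, 15:00-19:00.
Grace free: 10:00-11:15, 16:45-18:15.
Jamal ∩ Divya: 09:30-13:20, 16:10-19:00.
Jamal ∩ Divya ∩ Ravi: 09:30-11:15, 13:00-13:20, 17:15-18:55.
Jamal ∩ Divya ∩ Ravi ∩ Oliver: 10:55-11:15, 17:15-18:15.
Jamal ∩ Divya ∩ Ravi ∩ Oliver ∩ Rina: 10:55-11:15, 17:15-18:15.
Jamal ∩ Divya ∩ Ravi ∩ Oliver ∩ Rina ∩ Grace: 10:55-11:15, 17:15-18:15.
Those are the intersection windows.
The first common window of at least 30 minutes is 17:15-18:15, so the earliest start is 17:15.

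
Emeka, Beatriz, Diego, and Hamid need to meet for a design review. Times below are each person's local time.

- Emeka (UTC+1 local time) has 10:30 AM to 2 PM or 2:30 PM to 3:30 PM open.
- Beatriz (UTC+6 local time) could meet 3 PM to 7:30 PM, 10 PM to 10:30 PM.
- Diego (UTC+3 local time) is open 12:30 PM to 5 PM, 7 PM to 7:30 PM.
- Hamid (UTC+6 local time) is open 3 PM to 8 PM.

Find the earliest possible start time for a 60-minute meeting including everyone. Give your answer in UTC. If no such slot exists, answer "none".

09:30

Emeka in UTC: 09:30-13:00, 13:30-14:30 (subtract 1h to convert from UTC+1).
Beatriz in UTC: 09:00-13:30, 16:00-16:30 (subtract 6h to convert from UTC+6).
Diego in UTC: 09:30-14:00, 16:00-16:30 (subtract 3h to convert from UTC+3).
Hamid in UTC: 09:00-14:00 (subtract 6h to convert from UTC+6).
Emeka ∩ Beatriz: 09:30-13:00.
Emeka ∩ Beatriz ∩ Diego: 09:30-13:00.
Emeka ∩ Beatriz ∩ Diego ∩ Hamid: 09:30-13:00.
Those are the intersection windows.
The first common window of at least 60 minutes is 09:30-13:00, so the earliest start is 09:30.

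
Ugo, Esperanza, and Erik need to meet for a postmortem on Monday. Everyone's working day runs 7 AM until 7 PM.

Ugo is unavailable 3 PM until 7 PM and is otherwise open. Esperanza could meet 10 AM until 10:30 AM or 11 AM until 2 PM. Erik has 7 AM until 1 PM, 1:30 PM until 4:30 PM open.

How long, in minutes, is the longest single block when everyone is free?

Ugo free: 07:00-15:00 (invert busy blocks within the working day).
Esperanza free: 10:00-10:30, 11:00-14:00.
Erik free: 07:00-13:00, 13:30-16:30.
Ugo ∩ Esperanza: 10:00-10:30, 11:00-14:00.
Ugo ∩ Esperanza ∩ Erik: 10:00-10:30, 11:00-13:00, 13:30-14:00.
Those are the intersection windows.
The longest is 11:00-13:00 at 120 minutes.

120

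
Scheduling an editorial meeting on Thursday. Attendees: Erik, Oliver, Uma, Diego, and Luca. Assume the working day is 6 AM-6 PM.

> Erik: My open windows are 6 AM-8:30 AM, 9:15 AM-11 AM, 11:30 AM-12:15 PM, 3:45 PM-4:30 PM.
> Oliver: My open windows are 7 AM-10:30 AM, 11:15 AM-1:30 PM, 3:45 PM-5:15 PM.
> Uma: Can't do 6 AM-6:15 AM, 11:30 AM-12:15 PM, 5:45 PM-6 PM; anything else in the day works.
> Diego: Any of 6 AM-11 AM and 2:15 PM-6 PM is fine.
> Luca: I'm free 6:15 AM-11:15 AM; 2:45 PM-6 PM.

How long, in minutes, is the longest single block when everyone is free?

90

Erik free: 06:00-08:30, 09:15-11:00, 11:30-12:15, 15:45-16:30.
Oliver free: 07:00-10:30, 11:15-13:30, 15:45-17:15.
Uma free: 06:15-11:30, 12:15-17:45 (invert busy blocks within the working day).
Diego free: 06:00-11:00, 14:15-18:00.
Luca free: 06:15-11:15, 14:45-18:00.
Erik ∩ Oliver: 07:00-08:30, 09:15-10:30, 11:30-12:15, 15:45-16:30.
Erik ∩ Oliver ∩ Uma: 07:00-08:30, 09:15-10:30, 15:45-16:30.
Erik ∩ Oliver ∩ Uma ∩ Diego: 07:00-08:30, 09:15-10:30, 15:45-16:30.
Erik ∩ Oliver ∩ Uma ∩ Diego ∩ Luca: 07:00-08:30, 09:15-10:30, 15:45-16:30.
The longest is 07:00-08:30 at 90 minutes.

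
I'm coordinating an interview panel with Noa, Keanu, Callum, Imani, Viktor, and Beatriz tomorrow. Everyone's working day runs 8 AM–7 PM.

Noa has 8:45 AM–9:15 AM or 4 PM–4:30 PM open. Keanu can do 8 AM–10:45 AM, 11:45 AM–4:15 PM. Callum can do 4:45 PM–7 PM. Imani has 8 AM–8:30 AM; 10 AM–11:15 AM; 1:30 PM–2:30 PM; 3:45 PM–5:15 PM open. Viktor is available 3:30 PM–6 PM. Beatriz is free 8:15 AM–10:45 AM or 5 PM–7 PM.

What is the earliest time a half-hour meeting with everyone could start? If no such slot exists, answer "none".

none

Noa ∩ Keanu: 08:45-09:15, 16:00-16:15.
Noa ∩ Keanu ∩ Callum: ∅.
Noa ∩ Keanu ∩ Callum ∩ Imani: ∅.
Noa ∩ Keanu ∩ Callum ∩ Imani ∩ Viktor: ∅.
Noa ∩ Keanu ∩ Callum ∩ Imani ∩ Viktor ∩ Beatriz: ∅.
There is no time when everyone is free.
No common window is at least 30 minutes long.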